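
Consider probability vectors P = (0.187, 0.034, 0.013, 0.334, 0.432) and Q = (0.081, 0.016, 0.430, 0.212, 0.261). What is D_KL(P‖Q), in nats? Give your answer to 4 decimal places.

0.5061 nats

D(P‖Q) = Σ p·ln(p/q).
  0.187·ln(0.187/0.081) = 0.15646
  0.034·ln(0.034/0.016) = 0.02563
  0.013·ln(0.013/0.430) = -0.04548
  0.334·ln(0.334/0.212) = 0.15182
  0.432·ln(0.432/0.261) = 0.21769
D(P‖Q) = 0.5061 nats.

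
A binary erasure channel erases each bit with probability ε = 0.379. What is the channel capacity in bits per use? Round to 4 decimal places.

Binary erasure channel: capacity C = 1 − ε.
C = 1 − 0.379 = 0.6210 bits per channel use.

0.6210 bits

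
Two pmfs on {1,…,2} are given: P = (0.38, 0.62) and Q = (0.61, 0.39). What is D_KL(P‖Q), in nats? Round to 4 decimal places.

D(P‖Q) = Σ p·ln(p/q).
  0.38·ln(0.38/0.61) = -0.17985
  0.62·ln(0.62/0.39) = 0.28742
D(P‖Q) = 0.1076 nats.

0.1076 nats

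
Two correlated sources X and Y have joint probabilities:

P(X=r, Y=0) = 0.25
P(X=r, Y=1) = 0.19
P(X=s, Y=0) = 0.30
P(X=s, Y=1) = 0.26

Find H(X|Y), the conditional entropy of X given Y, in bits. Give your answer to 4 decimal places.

Chain rule: H(X|Y) = H(X,Y) − H(Y).
Marginals: p(X) = (0.4400, 0.5600), p(Y) = (0.5500, 0.4500).
H(X,Y) = 1.9816 bits; H(Y) = 0.9928 bits.
H(X|Y) = 1.9816 − 0.9928 = 0.9888 bits.

0.9888 bits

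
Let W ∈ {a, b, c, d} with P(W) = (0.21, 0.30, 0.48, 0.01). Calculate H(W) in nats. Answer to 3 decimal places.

1.087 nats

H(W) = −Σ p·ln p.
  −(0.21)·ln(0.21) = 0.3277
  −(0.30)·ln(0.30) = 0.3612
  −(0.48)·ln(0.48) = 0.3523
  −(0.01)·ln(0.01) = 0.0461
Sum: 0.3277 + 0.3612 + 0.3523 + 0.0461 = 1.087 nats.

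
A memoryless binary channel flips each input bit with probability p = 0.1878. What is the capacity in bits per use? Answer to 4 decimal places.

Binary symmetric channel: C = 1 − h₂(ε) where h₂ is the binary entropy function.
h₂(0.1878) = −0.1878·log₂0.1878 − 0.8122·log₂0.8122 = 0.6968.
C = 1 − 0.6968 = 0.3032 bits per channel use.

0.3032 bits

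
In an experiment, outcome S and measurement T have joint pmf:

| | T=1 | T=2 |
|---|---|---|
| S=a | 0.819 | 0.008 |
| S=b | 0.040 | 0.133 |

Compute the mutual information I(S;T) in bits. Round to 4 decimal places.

0.3869 bits

Marginals: p(S) = (0.8270, 0.1730), p(T) = (0.8590, 0.1410).
I(S;T) = H(S) + H(T) − H(S,T).
H(S) = 0.6645, H(T) = 0.5869, H(S,T) = 0.8645.
I(S;T) = 0.6645 + 0.5869 − 0.8645 = 0.3869 bits.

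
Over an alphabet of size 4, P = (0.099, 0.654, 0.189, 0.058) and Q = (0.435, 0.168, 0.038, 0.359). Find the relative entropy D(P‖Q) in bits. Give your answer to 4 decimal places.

1.3558 bits

D(P‖Q) = Σ p·log₂(p/q).
  0.099·log₂(0.099/0.435) = -0.21142
  0.654·log₂(0.654/0.168) = 1.28238
  0.189·log₂(0.189/0.038) = 0.43741
  0.058·log₂(0.058/0.359) = -0.15253
D(P‖Q) = 1.3558 bits.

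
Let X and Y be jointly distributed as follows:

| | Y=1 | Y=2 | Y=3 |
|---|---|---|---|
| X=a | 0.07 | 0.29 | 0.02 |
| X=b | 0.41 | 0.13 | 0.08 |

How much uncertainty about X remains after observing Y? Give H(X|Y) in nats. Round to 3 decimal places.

0.509 nats

Marginals: p(X) = (0.3800, 0.6200), p(Y) = (0.4800, 0.4200, 0.1000).
H(X|Y) = Σ p(Y) · H(X|Y=·).
  Y=1: p=0.4800, H(X|Y=1) = 0.4154
  Y=2: p=0.4200, H(X|Y=2) = 0.6187
  Y=3: p=0.1000, H(X|Y=3) = 0.5004
Weighted sum = 0.509 nats.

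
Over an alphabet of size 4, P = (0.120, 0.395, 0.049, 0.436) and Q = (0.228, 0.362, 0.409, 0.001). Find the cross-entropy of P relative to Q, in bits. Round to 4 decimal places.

H(P,Q) = −Σ p·log₂ q.
  −0.120·log₂(0.228) = 0.25595
  −0.395·log₂(0.362) = 0.57905
  −0.049·log₂(0.409) = 0.06320
  −0.436·log₂(0.001) = 4.34508
H(P,Q) = 5.2433 bits.

5.2433 bits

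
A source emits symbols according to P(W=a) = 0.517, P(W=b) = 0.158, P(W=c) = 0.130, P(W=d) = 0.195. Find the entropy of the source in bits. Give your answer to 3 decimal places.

1.755 bits

H(W) = −Σ p·log₂ p.
  −(0.517)·log₂(0.517) = 0.4921
  −(0.158)·log₂(0.158) = 0.4206
  −(0.130)·log₂(0.130) = 0.3826
  −(0.195)·log₂(0.195) = 0.4599
Sum: 0.4921 + 0.4206 + 0.3826 + 0.4599 = 1.755 bits.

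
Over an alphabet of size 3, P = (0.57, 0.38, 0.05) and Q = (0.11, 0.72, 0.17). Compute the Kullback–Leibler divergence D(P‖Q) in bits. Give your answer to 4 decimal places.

0.9142 bits

D(P‖Q) = Σ p·log₂(p/q).
  0.57·log₂(0.57/0.11) = 1.35287
  0.38·log₂(0.38/0.72) = -0.35036
  0.05·log₂(0.05/0.17) = -0.08828
D(P‖Q) = 0.9142 bits.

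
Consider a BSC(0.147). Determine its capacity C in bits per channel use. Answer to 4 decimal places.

0.3977 bits

Binary symmetric channel: C = 1 − h₂(ε) where h₂ is the binary entropy function.
h₂(0.147) = −0.147·log₂0.147 − 0.853·log₂0.853 = 0.6023.
C = 1 − 0.6023 = 0.3977 bits per channel use.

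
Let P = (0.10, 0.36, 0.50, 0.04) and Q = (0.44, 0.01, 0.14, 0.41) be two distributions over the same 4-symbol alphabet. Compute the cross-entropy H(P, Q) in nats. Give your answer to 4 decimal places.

2.7587 nats

H(P,Q) = −Σ p·ln q.
  −0.10·ln(0.44) = 0.08210
  −0.36·ln(0.01) = 1.65786
  −0.50·ln(0.14) = 0.98306
  −0.04·ln(0.41) = 0.03566
H(P,Q) = 2.7587 nats.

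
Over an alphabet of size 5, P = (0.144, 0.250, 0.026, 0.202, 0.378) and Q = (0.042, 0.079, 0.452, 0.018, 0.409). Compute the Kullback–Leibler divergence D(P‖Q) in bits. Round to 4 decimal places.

D(P‖Q) = Σ p·log₂(p/q).
  0.144·log₂(0.144/0.042) = 0.25598
  0.250·log₂(0.250/0.079) = 0.41550
  0.026·log₂(0.026/0.452) = -0.10711
  0.202·log₂(0.202/0.018) = 0.70463
  0.378·log₂(0.378/0.409) = -0.04298
D(P‖Q) = 1.2260 bits.

1.2260 bits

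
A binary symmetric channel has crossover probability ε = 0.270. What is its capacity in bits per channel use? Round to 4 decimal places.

Binary symmetric channel: C = 1 − h₂(ε) where h₂ is the binary entropy function.
h₂(0.270) = −0.270·log₂0.270 − 0.730·log₂0.730 = 0.8415.
C = 1 − 0.8415 = 0.1585 bits per channel use.

0.1585 bits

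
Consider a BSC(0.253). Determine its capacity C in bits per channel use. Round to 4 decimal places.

Binary symmetric channel: C = 1 − h₂(ε) where h₂ is the binary entropy function.
h₂(0.253) = −0.253·log₂0.253 − 0.747·log₂0.747 = 0.8160.
C = 1 − 0.8160 = 0.1840 bits per channel use.

0.1840 bits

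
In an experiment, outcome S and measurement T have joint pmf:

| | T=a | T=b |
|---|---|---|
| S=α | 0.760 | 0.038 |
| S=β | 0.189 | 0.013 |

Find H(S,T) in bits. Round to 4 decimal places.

1.0159 bits

H(S,T) = −Σ p(x,y)·log₂ p(x,y) over all 4 cells.
  cell (α,a): −0.760·log₂0.760 = 0.30091
  cell (α,b): −0.038·log₂0.038 = 0.17928
  cell (β,a): −0.189·log₂0.189 = 0.45427
  cell (β,b): −0.013·log₂0.013 = 0.08145
Sum = 1.0159 bits.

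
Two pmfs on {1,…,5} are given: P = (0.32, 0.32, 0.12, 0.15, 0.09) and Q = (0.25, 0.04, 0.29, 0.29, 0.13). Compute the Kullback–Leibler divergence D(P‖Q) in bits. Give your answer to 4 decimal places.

0.7308 bits

D(P‖Q) = Σ p·log₂(p/q).
  0.32·log₂(0.32/0.25) = 0.11397
  0.32·log₂(0.32/0.04) = 0.96000
  0.12·log₂(0.12/0.29) = -0.15276
  0.15·log₂(0.15/0.29) = -0.14266
  0.09·log₂(0.09/0.13) = -0.04775
D(P‖Q) = 0.7308 bits.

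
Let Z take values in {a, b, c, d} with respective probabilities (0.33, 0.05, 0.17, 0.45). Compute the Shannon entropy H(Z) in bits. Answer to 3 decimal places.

H(Z) = −Σ p·log₂ p.
  −(0.33)·log₂(0.33) = 0.5278
  −(0.05)·log₂(0.05) = 0.2161
  −(0.17)·log₂(0.17) = 0.4346
  −(0.45)·log₂(0.45) = 0.5184
Sum: 0.5278 + 0.2161 + 0.4346 + 0.5184 = 1.697 bits.

1.697 bits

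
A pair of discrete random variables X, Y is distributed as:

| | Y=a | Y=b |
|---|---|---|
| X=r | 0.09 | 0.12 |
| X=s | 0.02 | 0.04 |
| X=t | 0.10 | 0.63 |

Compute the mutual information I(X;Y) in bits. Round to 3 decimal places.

Marginals: p(X) = (0.2100, 0.0600, 0.7300), p(Y) = (0.2100, 0.7900).
I(X;Y) = Σ p(x,y)·log₂[p(x,y)/(p(x)p(y))].
  (r,a): 0.09·log₂(2.0408) = 0.0926
  (r,b): 0.12·log₂(0.7233) = -0.0561
  (s,a): 0.02·log₂(1.5873) = 0.0133
  (s,b): 0.04·log₂(0.8439) = -0.0098
  (t,a): 0.10·log₂(0.6523) = -0.0616
  (t,b): 0.63·log₂(1.0924) = 0.0803
Sum = 0.059 bits.

0.059 bits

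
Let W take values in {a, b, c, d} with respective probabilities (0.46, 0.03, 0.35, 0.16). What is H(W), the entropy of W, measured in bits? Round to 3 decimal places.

H(W) = −Σ p·log₂ p.
  −(0.46)·log₂(0.46) = 0.5153
  −(0.03)·log₂(0.03) = 0.1518
  −(0.35)·log₂(0.35) = 0.5301
  −(0.16)·log₂(0.16) = 0.4230
Sum: 0.5153 + 0.1518 + 0.5301 + 0.4230 = 1.620 bits.

1.620 bits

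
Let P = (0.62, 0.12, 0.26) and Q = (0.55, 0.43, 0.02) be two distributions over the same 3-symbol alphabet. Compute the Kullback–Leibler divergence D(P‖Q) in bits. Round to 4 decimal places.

D(P‖Q) = Σ p·log₂(p/q).
  0.62·log₂(0.62/0.55) = 0.10716
  0.12·log₂(0.12/0.43) = -0.22096
  0.26·log₂(0.26/0.02) = 0.96211
D(P‖Q) = 0.8483 bits.

0.8483 bits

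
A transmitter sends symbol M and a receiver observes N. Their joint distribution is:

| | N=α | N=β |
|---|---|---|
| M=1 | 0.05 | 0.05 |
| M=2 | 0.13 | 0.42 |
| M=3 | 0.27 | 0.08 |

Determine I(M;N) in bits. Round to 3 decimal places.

Marginals: p(M) = (0.1000, 0.5500, 0.3500), p(N) = (0.4500, 0.5500).
I(M;N) = Σ p(x,y)·log₂[p(x,y)/(p(x)p(y))].
  (1,α): 0.05·log₂(1.1111) = 0.0076
  (1,β): 0.05·log₂(0.9091) = -0.0069
  (2,α): 0.13·log₂(0.5253) = -0.1208
  (2,β): 0.42·log₂(1.3884) = 0.1989
  (3,α): 0.27·log₂(1.7143) = 0.2100
  (3,β): 0.08·log₂(0.4156) = -0.1013
Sum = 0.187 bits.

0.187 bits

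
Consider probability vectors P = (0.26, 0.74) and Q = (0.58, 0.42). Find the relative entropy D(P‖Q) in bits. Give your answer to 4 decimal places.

D(P‖Q) = Σ p·log₂(p/q).
  0.26·log₂(0.26/0.58) = -0.30096
  0.74·log₂(0.74/0.42) = 0.60468
D(P‖Q) = 0.3037 bits.

0.3037 bits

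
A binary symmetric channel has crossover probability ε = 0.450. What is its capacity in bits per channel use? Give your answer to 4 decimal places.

Binary symmetric channel: C = 1 − h₂(ε) where h₂ is the binary entropy function.
h₂(0.450) = −0.450·log₂0.450 − 0.550·log₂0.550 = 0.9928.
C = 1 − 0.9928 = 0.0072 bits per channel use.

0.0072 bits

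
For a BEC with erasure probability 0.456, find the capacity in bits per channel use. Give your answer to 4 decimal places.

Binary erasure channel: capacity C = 1 − ε.
C = 1 − 0.456 = 0.5440 bits per channel use.

0.5440 bits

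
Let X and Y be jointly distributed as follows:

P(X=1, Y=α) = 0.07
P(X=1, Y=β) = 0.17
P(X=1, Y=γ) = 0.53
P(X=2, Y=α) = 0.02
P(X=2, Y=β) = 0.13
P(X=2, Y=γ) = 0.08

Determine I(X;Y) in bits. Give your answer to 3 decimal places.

Marginals: p(X) = (0.7700, 0.2300), p(Y) = (0.0900, 0.3000, 0.6100).
I(X;Y) = Σ p(x,y)·log₂[p(x,y)/(p(x)p(y))].
  (1,α): 0.07·log₂(1.0101) = 0.0010
  (1,β): 0.17·log₂(0.7359) = -0.0752
  (1,γ): 0.53·log₂(1.1284) = 0.0924
  (2,α): 0.02·log₂(0.9662) = -0.0010
  (2,β): 0.13·log₂(1.8841) = 0.1188
  (2,γ): 0.08·log₂(0.5702) = -0.0648
Sum = 0.071 bits.

0.071 bits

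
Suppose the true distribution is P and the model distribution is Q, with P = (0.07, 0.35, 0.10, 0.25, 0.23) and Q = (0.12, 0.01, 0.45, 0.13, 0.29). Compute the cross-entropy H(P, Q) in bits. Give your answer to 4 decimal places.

3.8013 bits

H(P,Q) = −Σ p·log₂ q.
  −0.07·log₂(0.12) = 0.21412
  −0.35·log₂(0.01) = 2.32535
  −0.10·log₂(0.45) = 0.11520
  −0.25·log₂(0.13) = 0.73585
  −0.23·log₂(0.29) = 0.41075
H(P,Q) = 3.8013 bits.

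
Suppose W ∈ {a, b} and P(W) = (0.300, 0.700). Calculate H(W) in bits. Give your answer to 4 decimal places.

0.8813 bits

H(W) = −Σ p·log₂ p.
  −(0.300)·log₂(0.300) = 0.52109
  −(0.700)·log₂(0.700) = 0.36020
Sum: 0.52109 + 0.36020 = 0.8813 bits.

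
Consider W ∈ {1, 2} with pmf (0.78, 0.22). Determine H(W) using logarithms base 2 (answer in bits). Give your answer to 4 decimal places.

0.7602 bits

H(W) = −Σ p·log₂ p.
  −(0.78)·log₂(0.78) = 0.27959
  −(0.22)·log₂(0.22) = 0.48057
Sum: 0.27959 + 0.48057 = 0.7602 bits.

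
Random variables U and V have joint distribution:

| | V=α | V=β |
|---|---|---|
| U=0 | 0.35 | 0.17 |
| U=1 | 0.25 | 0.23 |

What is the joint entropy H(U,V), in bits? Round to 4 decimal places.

H(U,V) = −Σ p(x,y)·log₂ p(x,y) over all 4 cells.
  cell (0,α): −0.35·log₂0.35 = 0.53010
  cell (0,β): −0.17·log₂0.17 = 0.43459
  cell (1,α): −0.25·log₂0.25 = 0.50000
  cell (1,β): −0.23·log₂0.23 = 0.48767
Sum = 1.9524 bits.

1.9524 bits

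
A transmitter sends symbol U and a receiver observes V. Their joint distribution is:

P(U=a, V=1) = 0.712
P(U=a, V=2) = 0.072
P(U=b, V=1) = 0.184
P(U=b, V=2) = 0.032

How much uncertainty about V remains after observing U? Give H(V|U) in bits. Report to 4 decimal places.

0.4777 bits

Marginals: p(U) = (0.7840, 0.2160), p(V) = (0.8960, 0.1040).
H(V|U) = Σ p(U) · H(V|U=·).
  U=a: p=0.7840, H(V|U=a) = 0.4426
  U=b: p=0.2160, H(V|U=b) = 0.6052
Weighted sum = 0.4777 bits.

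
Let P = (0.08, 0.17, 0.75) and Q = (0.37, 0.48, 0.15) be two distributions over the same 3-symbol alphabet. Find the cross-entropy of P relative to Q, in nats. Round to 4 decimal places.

1.6272 nats

H(P,Q) = −Σ p·ln q.
  −0.08·ln(0.37) = 0.07954
  −0.17·ln(0.48) = 0.12477
  −0.75·ln(0.15) = 1.42284
H(P,Q) = 1.6272 nats.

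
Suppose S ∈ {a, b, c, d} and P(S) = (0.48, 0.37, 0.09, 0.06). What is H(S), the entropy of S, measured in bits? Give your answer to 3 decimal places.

H(S) = −Σ p·log₂ p.
  −(0.48)·log₂(0.48) = 0.5083
  −(0.37)·log₂(0.37) = 0.5307
  −(0.09)·log₂(0.09) = 0.3127
  −(0.06)·log₂(0.06) = 0.2435
Sum: 0.5083 + 0.5307 + 0.3127 + 0.2435 = 1.595 bits.

1.595 bits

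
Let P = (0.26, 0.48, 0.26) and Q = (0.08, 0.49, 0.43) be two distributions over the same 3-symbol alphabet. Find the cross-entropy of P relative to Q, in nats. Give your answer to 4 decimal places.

H(P,Q) = −Σ p·ln q.
  −0.26·ln(0.08) = 0.65669
  −0.48·ln(0.49) = 0.34241
  −0.26·ln(0.43) = 0.21943
H(P,Q) = 1.2185 nats.

1.2185 nats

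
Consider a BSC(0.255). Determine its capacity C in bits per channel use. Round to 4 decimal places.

0.1809 bits

Binary symmetric channel: C = 1 − h₂(ε) where h₂ is the binary entropy function.
h₂(0.255) = −0.255·log₂0.255 − 0.745·log₂0.745 = 0.8191.
C = 1 − 0.8191 = 0.1809 bits per channel use.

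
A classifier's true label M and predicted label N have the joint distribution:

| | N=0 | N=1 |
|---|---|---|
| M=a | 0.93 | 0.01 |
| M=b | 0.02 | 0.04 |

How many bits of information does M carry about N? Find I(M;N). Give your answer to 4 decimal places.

0.1514 bits

Marginals: p(M) = (0.9400, 0.0600), p(N) = (0.9500, 0.0500).
I(M;N) = H(M) + H(N) − H(M,N).
H(M) = 0.3274, H(N) = 0.2864, H(M,N) = 0.4624.
I(M;N) = 0.3274 + 0.2864 − 0.4624 = 0.1514 bits.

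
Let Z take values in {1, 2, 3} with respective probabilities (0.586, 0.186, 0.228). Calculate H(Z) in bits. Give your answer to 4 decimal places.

H(Z) = −Σ p·log₂ p.
  −(0.586)·log₂(0.586) = 0.45182
  −(0.186)·log₂(0.186) = 0.45135
  −(0.228)·log₂(0.228) = 0.48630
Sum: 0.45182 + 0.45135 + 0.48630 = 1.3895 bits.

1.3895 bits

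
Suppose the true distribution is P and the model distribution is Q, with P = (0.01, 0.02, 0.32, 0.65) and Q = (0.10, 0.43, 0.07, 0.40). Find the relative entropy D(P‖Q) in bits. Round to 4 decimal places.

D(P‖Q) = Σ p·log₂(p/q).
  0.01·log₂(0.01/0.10) = -0.03322
  0.02·log₂(0.02/0.43) = -0.08853
  0.32·log₂(0.32/0.07) = 0.70165
  0.65·log₂(0.65/0.40) = 0.45529
D(P‖Q) = 1.0352 bits.

1.0352 bits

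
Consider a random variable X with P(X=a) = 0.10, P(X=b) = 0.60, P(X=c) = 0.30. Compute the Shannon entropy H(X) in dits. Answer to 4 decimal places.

0.3900 dits

H(X) = −Σ p·log₁₀ p.
  −(0.10)·log₁₀(0.10) = 0.10000
  −(0.60)·log₁₀(0.60) = 0.13311
  −(0.30)·log₁₀(0.30) = 0.15686
Sum: 0.10000 + 0.13311 + 0.15686 = 0.3900 dits.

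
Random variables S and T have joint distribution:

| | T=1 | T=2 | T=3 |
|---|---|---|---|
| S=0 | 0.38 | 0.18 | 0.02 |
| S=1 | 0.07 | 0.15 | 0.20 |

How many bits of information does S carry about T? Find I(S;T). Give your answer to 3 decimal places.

Marginals: p(S) = (0.5800, 0.4200), p(T) = (0.4500, 0.3300, 0.2200).
I(S;T) = H(S) + H(T) − H(S,T).
H(S) = 0.9815, H(T) = 1.5268, H(S,T) = 2.2321.
I(S;T) = 0.9815 + 1.5268 − 2.2321 = 0.276 bits.

0.276 bits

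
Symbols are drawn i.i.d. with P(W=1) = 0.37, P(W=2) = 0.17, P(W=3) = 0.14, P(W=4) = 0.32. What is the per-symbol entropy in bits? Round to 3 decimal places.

H(W) = −Σ p·log₂ p.
  −(0.37)·log₂(0.37) = 0.5307
  −(0.17)·log₂(0.17) = 0.4346
  −(0.14)·log₂(0.14) = 0.3971
  −(0.32)·log₂(0.32) = 0.5260
Sum: 0.5307 + 0.4346 + 0.3971 + 0.5260 = 1.888 bits.

1.888 bits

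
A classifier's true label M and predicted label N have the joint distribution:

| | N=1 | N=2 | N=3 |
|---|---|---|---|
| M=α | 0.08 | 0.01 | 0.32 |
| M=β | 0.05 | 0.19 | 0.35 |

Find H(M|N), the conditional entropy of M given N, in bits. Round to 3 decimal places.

0.851 bits

Chain rule: H(M|N) = H(M,N) − H(N).
Marginals: p(M) = (0.4100, 0.5900), p(N) = (0.1300, 0.2000, 0.6700).
H(M,N) = 2.0854 bits; H(N) = 1.2341 bits.
H(M|N) = 2.0854 − 1.2341 = 0.851 bits.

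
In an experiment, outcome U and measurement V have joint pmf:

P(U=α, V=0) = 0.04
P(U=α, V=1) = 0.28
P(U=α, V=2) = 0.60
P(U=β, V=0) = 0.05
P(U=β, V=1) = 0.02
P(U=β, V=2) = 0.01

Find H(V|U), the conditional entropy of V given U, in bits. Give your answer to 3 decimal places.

1.135 bits

Marginals: p(U) = (0.9200, 0.0800), p(V) = (0.0900, 0.3000, 0.6100).
H(V|U) = Σ p(U) · H(V|U=·).
  U=α: p=0.9200, H(V|U=α) = 1.1212
  U=β: p=0.0800, H(V|U=β) = 1.2988
Weighted sum = 1.135 bits.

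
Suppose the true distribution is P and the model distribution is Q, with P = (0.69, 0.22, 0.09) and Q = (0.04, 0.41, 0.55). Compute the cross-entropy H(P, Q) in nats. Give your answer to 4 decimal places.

2.4710 nats

H(P,Q) = −Σ p·ln q.
  −0.69·ln(0.04) = 2.22102
  −0.22·ln(0.41) = 0.19615
  −0.09·ln(0.55) = 0.05381
H(P,Q) = 2.4710 nats.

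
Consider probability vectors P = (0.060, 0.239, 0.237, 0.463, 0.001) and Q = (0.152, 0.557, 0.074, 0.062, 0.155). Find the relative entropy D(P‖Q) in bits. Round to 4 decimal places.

D(P‖Q) = Σ p·log₂(p/q).
  0.060·log₂(0.060/0.152) = -0.08046
  0.239·log₂(0.239/0.557) = -0.29174
  0.237·log₂(0.237/0.074) = 0.39799
  0.463·log₂(0.463/0.062) = 1.34301
  0.001·log₂(0.001/0.155) = -0.00728
D(P‖Q) = 1.3615 bits.

1.3615 bits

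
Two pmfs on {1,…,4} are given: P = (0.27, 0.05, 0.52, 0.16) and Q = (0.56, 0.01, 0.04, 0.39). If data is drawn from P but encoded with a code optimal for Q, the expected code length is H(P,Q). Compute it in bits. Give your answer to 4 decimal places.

3.1902 bits

H(P,Q) = −Σ p·log₂ q.
  −0.27·log₂(0.56) = 0.22586
  −0.05·log₂(0.01) = 0.33219
  −0.52·log₂(0.04) = 2.41481
  −0.16·log₂(0.39) = 0.21735
H(P,Q) = 3.1902 bits.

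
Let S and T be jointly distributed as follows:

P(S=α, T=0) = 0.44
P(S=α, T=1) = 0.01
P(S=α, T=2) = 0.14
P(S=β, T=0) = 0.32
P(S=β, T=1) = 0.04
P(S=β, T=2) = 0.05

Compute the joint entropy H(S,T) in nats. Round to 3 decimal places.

1.326 nats

H(S,T) = −Σ p(x,y)·ln p(x,y) over all 6 cells.
  cell (α,0): −0.44·ln0.44 = 0.3612
  cell (α,1): −0.01·ln0.01 = 0.0461
  cell (α,2): −0.14·ln0.14 = 0.2753
  cell (β,0): −0.32·ln0.32 = 0.3646
  cell (β,1): −0.04·ln0.04 = 0.1288
  cell (β,2): −0.05·ln0.05 = 0.1498
Sum = 1.326 nats.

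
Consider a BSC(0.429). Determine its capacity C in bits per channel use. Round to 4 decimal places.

Binary symmetric channel: C = 1 − h₂(ε) where h₂ is the binary entropy function.
h₂(0.429) = −0.429·log₂0.429 − 0.571·log₂0.571 = 0.9854.
C = 1 − 0.9854 = 0.0146 bits per channel use.

0.0146 bits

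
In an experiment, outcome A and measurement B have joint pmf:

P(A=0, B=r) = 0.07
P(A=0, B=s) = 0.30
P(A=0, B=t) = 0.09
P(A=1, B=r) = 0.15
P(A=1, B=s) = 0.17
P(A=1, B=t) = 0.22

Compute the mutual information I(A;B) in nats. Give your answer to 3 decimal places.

Marginals: p(A) = (0.4600, 0.5400), p(B) = (0.2200, 0.4700, 0.3100).
I(A;B) = Σ p(x,y)·ln[p(x,y)/(p(x)p(y))].
  (0,r): 0.07·ln(0.6917) = -0.0258
  (0,s): 0.30·ln(1.3876) = 0.0983
  (0,t): 0.09·ln(0.6311) = -0.0414
  (1,r): 0.15·ln(1.2626) = 0.0350
  (1,s): 0.17·ln(0.6698) = -0.0681
  (1,t): 0.22·ln(1.3142) = 0.0601
Sum = 0.058 nats.

0.058 nats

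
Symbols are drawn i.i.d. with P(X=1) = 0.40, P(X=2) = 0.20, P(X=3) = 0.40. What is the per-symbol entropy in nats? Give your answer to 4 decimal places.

H(X) = −Σ p·ln p.
  −(0.40)·ln(0.40) = 0.36652
  −(0.20)·ln(0.20) = 0.32189
  −(0.40)·ln(0.40) = 0.36652
Sum: 0.36652 + 0.32189 + 0.36652 = 1.0549 nats.

1.0549 nats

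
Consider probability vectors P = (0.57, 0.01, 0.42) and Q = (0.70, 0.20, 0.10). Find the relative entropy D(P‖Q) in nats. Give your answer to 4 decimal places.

0.4557 nats

D(P‖Q) = Σ p·ln(p/q).
  0.57·ln(0.57/0.70) = -0.11710
  0.01·ln(0.01/0.20) = -0.02996
  0.42·ln(0.42/0.10) = 0.60274
D(P‖Q) = 0.4557 nats.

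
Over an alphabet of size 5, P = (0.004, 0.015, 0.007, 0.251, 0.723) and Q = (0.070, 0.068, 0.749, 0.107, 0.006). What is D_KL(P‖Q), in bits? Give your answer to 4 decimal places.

D(P‖Q) = Σ p·log₂(p/q).
  0.004·log₂(0.004/0.070) = -0.01652
  0.015·log₂(0.015/0.068) = -0.03271
  0.007·log₂(0.007/0.749) = -0.04719
  0.251·log₂(0.251/0.107) = 0.30875
  0.723·log₂(0.723/0.006) = 4.99802
D(P‖Q) = 5.2104 bits.

5.2104 bits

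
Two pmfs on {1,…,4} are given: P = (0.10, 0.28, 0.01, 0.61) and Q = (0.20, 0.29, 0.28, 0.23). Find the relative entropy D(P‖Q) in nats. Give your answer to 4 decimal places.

0.4825 nats

D(P‖Q) = Σ p·ln(p/q).
  0.10·ln(0.10/0.20) = -0.06931
  0.28·ln(0.28/0.29) = -0.00983
  0.01·ln(0.01/0.28) = -0.03332
  0.61·ln(0.61/0.23) = 0.59498
D(P‖Q) = 0.4825 nats.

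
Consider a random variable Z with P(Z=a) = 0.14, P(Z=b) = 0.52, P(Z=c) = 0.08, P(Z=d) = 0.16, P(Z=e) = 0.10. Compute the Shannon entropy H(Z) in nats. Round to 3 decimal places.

1.341 nats

H(Z) = −Σ p·ln p.
  −(0.14)·ln(0.14) = 0.2753
  −(0.52)·ln(0.52) = 0.3400
  −(0.08)·ln(0.08) = 0.2021
  −(0.16)·ln(0.16) = 0.2932
  −(0.10)·ln(0.10) = 0.2303
Sum: 0.2753 + 0.3400 + 0.2021 + 0.2932 + 0.2303 = 1.341 nats.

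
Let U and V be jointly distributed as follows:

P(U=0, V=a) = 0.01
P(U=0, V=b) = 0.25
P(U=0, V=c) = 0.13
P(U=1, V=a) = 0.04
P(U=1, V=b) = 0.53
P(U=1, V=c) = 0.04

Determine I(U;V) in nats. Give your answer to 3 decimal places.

0.062 nats

Marginals: p(U) = (0.3900, 0.6100), p(V) = (0.0500, 0.7800, 0.1700).
I(U;V) = Σ p(x,y)·ln[p(x,y)/(p(x)p(y))].
  (0,a): 0.01·ln(0.5128) = -0.0067
  (0,b): 0.25·ln(0.8218) = -0.0491
  (0,c): 0.13·ln(1.9608) = 0.0875
  (1,a): 0.04·ln(1.3115) = 0.0108
  (1,b): 0.53·ln(1.1139) = 0.0572
  (1,c): 0.04·ln(0.3857) = -0.0381
Sum = 0.062 nats.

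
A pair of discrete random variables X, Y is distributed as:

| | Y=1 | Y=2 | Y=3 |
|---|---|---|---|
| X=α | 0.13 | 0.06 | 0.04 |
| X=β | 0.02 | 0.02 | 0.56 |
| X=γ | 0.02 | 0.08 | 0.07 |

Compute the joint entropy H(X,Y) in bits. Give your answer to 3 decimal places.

2.179 bits

H(X,Y) = −Σ p(x,y)·log₂ p(x,y) over all 9 cells.
  cell (α,1): −0.13·log₂0.13 = 0.3826
  cell (α,2): −0.06·log₂0.06 = 0.2435
  cell (α,3): −0.04·log₂0.04 = 0.1858
  cell (β,1): −0.02·log₂0.02 = 0.1129
  cell (β,2): −0.02·log₂0.02 = 0.1129
  cell (β,3): −0.56·log₂0.56 = 0.4684
  cell (γ,1): −0.02·log₂0.02 = 0.1129
  cell (γ,2): −0.08·log₂0.08 = 0.2915
  cell (γ,3): −0.07·log₂0.07 = 0.2686
Sum = 2.179 bits.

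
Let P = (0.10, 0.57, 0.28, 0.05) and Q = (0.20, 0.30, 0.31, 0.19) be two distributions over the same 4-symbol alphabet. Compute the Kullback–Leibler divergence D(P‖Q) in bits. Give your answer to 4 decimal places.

0.2904 bits

D(P‖Q) = Σ p·log₂(p/q).
  0.10·log₂(0.10/0.20) = -0.10000
  0.57·log₂(0.57/0.30) = 0.52782
  0.28·log₂(0.28/0.31) = -0.04112
  0.05·log₂(0.05/0.19) = -0.09630
D(P‖Q) = 0.2904 bits.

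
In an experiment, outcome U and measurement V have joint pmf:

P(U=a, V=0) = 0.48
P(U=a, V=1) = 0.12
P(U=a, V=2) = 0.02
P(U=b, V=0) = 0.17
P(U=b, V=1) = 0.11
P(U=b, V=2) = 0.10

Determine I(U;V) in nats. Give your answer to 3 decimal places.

0.077 nats

Marginals: p(U) = (0.6200, 0.3800), p(V) = (0.6500, 0.2300, 0.1200).
I(U;V) = Σ p(x,y)·ln[p(x,y)/(p(x)p(y))].
  (a,0): 0.48·ln(1.1911) = 0.0839
  (a,1): 0.12·ln(0.8415) = -0.0207
  (a,2): 0.02·ln(0.2688) = -0.0263
  (b,0): 0.17·ln(0.6883) = -0.0635
  (b,1): 0.11·ln(1.2586) = 0.0253
  (b,2): 0.10·ln(2.1930) = 0.0785
Sum = 0.077 nats.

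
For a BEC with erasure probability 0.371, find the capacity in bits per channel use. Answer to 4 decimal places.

Binary erasure channel: capacity C = 1 − ε.
C = 1 − 0.371 = 0.6290 bits per channel use.

0.6290 bits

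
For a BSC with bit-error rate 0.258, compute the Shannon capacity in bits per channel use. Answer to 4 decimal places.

0.1763 bits

Binary symmetric channel: C = 1 − h₂(ε) where h₂ is the binary entropy function.
h₂(0.258) = −0.258·log₂0.258 − 0.742·log₂0.742 = 0.8237.
C = 1 − 0.8237 = 0.1763 bits per channel use.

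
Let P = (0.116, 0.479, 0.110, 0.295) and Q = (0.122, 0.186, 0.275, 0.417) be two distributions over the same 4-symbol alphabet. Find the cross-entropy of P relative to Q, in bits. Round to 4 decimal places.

H(P,Q) = −Σ p·log₂ q.
  −0.116·log₂(0.122) = 0.35207
  −0.479·log₂(0.186) = 1.16235
  −0.110·log₂(0.275) = 0.20487
  −0.295·log₂(0.417) = 0.37225
H(P,Q) = 2.0915 bits.

2.0915 bits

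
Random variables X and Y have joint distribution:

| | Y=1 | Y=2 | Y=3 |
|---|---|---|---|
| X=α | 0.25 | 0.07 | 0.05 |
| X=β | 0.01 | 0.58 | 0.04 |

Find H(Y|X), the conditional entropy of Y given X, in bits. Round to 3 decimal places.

0.742 bits

Marginals: p(X) = (0.3700, 0.6300), p(Y) = (0.2600, 0.6500, 0.0900).
H(Y|X) = Σ p(X) · H(Y|X=·).
  X=α: p=0.3700, H(Y|X=α) = 1.2268
  X=β: p=0.6300, H(Y|X=β) = 0.4572
Weighted sum = 0.742 bits.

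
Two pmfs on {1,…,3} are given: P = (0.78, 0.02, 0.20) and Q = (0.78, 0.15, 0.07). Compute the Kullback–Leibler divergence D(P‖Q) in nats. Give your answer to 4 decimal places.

D(P‖Q) = Σ p·ln(p/q).
  0.78·ln(0.78/0.78) = 0.00000
  0.02·ln(0.02/0.15) = -0.04030
  0.20·ln(0.20/0.07) = 0.20996
D(P‖Q) = 0.1697 nats.

0.1697 nats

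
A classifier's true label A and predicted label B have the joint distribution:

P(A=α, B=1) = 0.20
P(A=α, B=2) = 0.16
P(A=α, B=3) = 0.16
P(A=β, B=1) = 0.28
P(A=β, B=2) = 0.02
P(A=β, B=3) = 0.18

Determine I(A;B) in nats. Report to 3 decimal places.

Marginals: p(A) = (0.5200, 0.4800), p(B) = (0.4800, 0.1800, 0.3400).
I(A;B) = Σ p(x,y)·ln[p(x,y)/(p(x)p(y))].
  (α,1): 0.20·ln(0.8013) = -0.0443
  (α,2): 0.16·ln(1.7094) = 0.0858
  (α,3): 0.16·ln(0.9050) = -0.0160
  (β,1): 0.28·ln(1.2153) = 0.0546
  (β,2): 0.02·ln(0.2315) = -0.0293
  (β,3): 0.18·ln(1.1029) = 0.0176
Sum = 0.068 nats.

0.068 nats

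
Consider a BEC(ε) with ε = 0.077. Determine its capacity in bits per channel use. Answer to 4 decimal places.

0.9230 bits

Binary erasure channel: capacity C = 1 − ε.
C = 1 − 0.077 = 0.9230 bits per channel use.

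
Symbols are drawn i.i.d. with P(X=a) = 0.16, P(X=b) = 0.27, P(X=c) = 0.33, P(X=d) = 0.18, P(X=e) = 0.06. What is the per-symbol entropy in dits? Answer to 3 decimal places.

0.647 dits

H(X) = −Σ p·log₁₀ p.
  −(0.16)·log₁₀(0.16) = 0.1273
  −(0.27)·log₁₀(0.27) = 0.1535
  −(0.33)·log₁₀(0.33) = 0.1589
  −(0.18)·log₁₀(0.18) = 0.1341
  −(0.06)·log₁₀(0.06) = 0.0733
Sum: 0.1273 + 0.1535 + 0.1589 + 0.1341 + 0.0733 = 0.647 dits.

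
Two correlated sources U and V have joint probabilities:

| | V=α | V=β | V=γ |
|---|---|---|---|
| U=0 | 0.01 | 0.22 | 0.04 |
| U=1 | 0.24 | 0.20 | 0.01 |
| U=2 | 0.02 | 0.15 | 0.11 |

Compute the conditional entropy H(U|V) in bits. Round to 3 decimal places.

1.236 bits

Marginals: p(U) = (0.2700, 0.4500, 0.2800), p(V) = (0.2700, 0.5700, 0.1600).
H(U|V) = Σ p(V) · H(U|V=·).
  V=α: p=0.2700, H(U|V=α) = 0.6053
  V=β: p=0.5700, H(U|V=β) = 1.5671
  V=γ: p=0.1600, H(U|V=γ) = 1.1216
Weighted sum = 1.236 bits.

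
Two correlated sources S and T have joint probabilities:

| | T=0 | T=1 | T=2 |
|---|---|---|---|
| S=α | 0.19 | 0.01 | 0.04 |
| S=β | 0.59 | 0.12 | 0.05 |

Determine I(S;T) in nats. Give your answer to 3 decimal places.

0.021 nats

Marginals: p(S) = (0.2400, 0.7600), p(T) = (0.7800, 0.1300, 0.0900).
I(S;T) = Σ p(x,y)·ln[p(x,y)/(p(x)p(y))].
  (α,0): 0.19·ln(1.0150) = 0.0028
  (α,1): 0.01·ln(0.3205) = -0.0114
  (α,2): 0.04·ln(1.8519) = 0.0246
  (β,0): 0.59·ln(0.9953) = -0.0028
  (β,1): 0.12·ln(1.2146) = 0.0233
  (β,2): 0.05·ln(0.7310) = -0.0157
Sum = 0.021 nats.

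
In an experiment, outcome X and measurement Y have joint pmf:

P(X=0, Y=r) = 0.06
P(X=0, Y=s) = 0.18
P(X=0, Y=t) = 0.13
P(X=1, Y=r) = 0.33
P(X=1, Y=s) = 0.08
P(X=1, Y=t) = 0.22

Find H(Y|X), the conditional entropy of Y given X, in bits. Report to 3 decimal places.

1.421 bits

Marginals: p(X) = (0.3700, 0.6300), p(Y) = (0.3900, 0.2600, 0.3500).
H(Y|X) = Σ p(X) · H(Y|X=·).
  X=0: p=0.3700, H(Y|X=0) = 1.4615
  X=1: p=0.6300, H(Y|X=1) = 1.3968
Weighted sum = 1.421 bits.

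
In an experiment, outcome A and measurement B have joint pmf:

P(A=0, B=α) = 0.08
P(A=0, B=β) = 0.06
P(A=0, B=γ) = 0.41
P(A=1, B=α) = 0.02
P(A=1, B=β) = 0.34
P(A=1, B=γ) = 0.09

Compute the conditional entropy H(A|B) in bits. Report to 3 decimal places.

0.656 bits

Marginals: p(A) = (0.5500, 0.4500), p(B) = (0.1000, 0.4000, 0.5000).
H(A|B) = Σ p(B) · H(A|B=·).
  B=α: p=0.1000, H(A|B=α) = 0.7219
  B=β: p=0.4000, H(A|B=β) = 0.6098
  B=γ: p=0.5000, H(A|B=γ) = 0.6801
Weighted sum = 0.656 bits.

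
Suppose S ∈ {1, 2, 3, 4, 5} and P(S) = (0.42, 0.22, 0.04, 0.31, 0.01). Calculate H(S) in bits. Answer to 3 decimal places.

1.782 bits

H(S) = −Σ p·log₂ p.
  −(0.42)·log₂(0.42) = 0.5256
  −(0.22)·log₂(0.22) = 0.4806
  −(0.04)·log₂(0.04) = 0.1858
  −(0.31)·log₂(0.31) = 0.5238
  −(0.01)·log₂(0.01) = 0.0664
Sum: 0.5256 + 0.4806 + 0.1858 + 0.5238 + 0.0664 = 1.782 bits.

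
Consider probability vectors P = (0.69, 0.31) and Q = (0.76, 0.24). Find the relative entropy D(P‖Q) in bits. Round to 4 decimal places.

D(P‖Q) = Σ p·log₂(p/q).
  0.69·log₂(0.69/0.76) = -0.09619
  0.31·log₂(0.31/0.24) = 0.11446
D(P‖Q) = 0.0183 bits.

0.0183 bits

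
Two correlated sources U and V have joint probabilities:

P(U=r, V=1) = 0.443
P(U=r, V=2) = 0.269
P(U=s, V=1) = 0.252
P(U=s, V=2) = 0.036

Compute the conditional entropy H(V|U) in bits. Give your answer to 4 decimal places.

Marginals: p(U) = (0.7120, 0.2880), p(V) = (0.6950, 0.3050).
H(V|U) = Σ p(U) · H(V|U=·).
  U=r: p=0.7120, H(V|U=r) = 0.9565
  U=s: p=0.2880, H(V|U=s) = 0.5436
Weighted sum = 0.8376 bits.

0.8376 bits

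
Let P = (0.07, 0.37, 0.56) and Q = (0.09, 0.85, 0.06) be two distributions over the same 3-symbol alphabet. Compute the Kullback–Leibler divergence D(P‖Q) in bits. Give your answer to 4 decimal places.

1.3352 bits

D(P‖Q) = Σ p·log₂(p/q).
  0.07·log₂(0.07/0.09) = -0.02538
  0.37·log₂(0.37/0.85) = -0.44398
  0.56·log₂(0.56/0.06) = 1.80454
D(P‖Q) = 1.3352 bits.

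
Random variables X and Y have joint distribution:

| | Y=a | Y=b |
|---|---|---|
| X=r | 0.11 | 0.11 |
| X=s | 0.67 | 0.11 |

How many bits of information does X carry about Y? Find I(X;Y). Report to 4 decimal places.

Marginals: p(X) = (0.2200, 0.7800), p(Y) = (0.7800, 0.2200).
I(X;Y) = Σ p(x,y)·log₂[p(x,y)/(p(x)p(y))].
  (r,a): 0.11·log₂(0.6410) = -0.07057
  (r,b): 0.11·log₂(2.2727) = 0.13029
  (s,a): 0.67·log₂(1.1012) = 0.09322
  (s,b): 0.11·log₂(0.6410) = -0.07057
Sum = 0.0824 bits.

0.0824 bits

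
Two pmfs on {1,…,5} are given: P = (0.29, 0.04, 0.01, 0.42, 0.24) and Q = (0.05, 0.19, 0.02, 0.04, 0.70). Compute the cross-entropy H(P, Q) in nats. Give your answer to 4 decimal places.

2.4118 nats

H(P,Q) = −Σ p·ln q.
  −0.29·ln(0.05) = 0.86876
  −0.04·ln(0.19) = 0.06643
  −0.01·ln(0.02) = 0.03912
  −0.42·ln(0.04) = 1.35193
  −0.24·ln(0.70) = 0.08560
H(P,Q) = 2.4118 nats.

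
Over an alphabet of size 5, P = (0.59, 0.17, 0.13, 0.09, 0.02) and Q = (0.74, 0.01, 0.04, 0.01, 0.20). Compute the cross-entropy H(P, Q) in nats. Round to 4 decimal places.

1.8256 nats

H(P,Q) = −Σ p·ln q.
  −0.59·ln(0.74) = 0.17765
  −0.17·ln(0.01) = 0.78288
  −0.13·ln(0.04) = 0.41845
  −0.09·ln(0.01) = 0.41447
  −0.02·ln(0.20) = 0.03219
H(P,Q) = 1.8256 nats.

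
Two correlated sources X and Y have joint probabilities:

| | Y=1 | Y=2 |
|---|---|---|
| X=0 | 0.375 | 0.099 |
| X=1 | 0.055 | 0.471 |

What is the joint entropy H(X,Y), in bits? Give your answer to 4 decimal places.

H(X,Y) = −Σ p(x,y)·log₂ p(x,y) over all 4 cells.
  cell (0,1): −0.375·log₂0.375 = 0.53064
  cell (0,2): −0.099·log₂0.099 = 0.33031
  cell (1,1): −0.055·log₂0.055 = 0.23014
  cell (1,2): −0.471·log₂0.471 = 0.51160
Sum = 1.6027 bits.

1.6027 bits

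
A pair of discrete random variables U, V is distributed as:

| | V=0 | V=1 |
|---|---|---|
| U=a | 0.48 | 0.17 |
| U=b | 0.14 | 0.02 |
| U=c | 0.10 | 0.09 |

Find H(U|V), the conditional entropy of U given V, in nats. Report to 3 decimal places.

0.861 nats

Chain rule: H(U|V) = H(U,V) − H(V).
Marginals: p(U) = (0.6500, 0.1600, 0.1900), p(V) = (0.7200, 0.2800).
H(U,V) = 1.4540 nats; H(V) = 0.5930 nats.
H(U|V) = 1.4540 − 0.5930 = 0.861 nats.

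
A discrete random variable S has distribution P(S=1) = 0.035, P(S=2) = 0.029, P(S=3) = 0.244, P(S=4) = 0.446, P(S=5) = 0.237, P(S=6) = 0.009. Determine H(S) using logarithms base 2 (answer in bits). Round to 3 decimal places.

1.887 bits

H(S) = −Σ p·log₂ p.
  −(0.035)·log₂(0.035) = 0.1693
  −(0.029)·log₂(0.029) = 0.1481
  −(0.244)·log₂(0.244) = 0.4966
  −(0.446)·log₂(0.446) = 0.5195
  −(0.237)·log₂(0.237) = 0.4923
  −(0.009)·log₂(0.009) = 0.0612
Sum: 0.1693 + 0.1481 + 0.4966 + 0.5195 + 0.4923 + 0.0612 = 1.887 bits.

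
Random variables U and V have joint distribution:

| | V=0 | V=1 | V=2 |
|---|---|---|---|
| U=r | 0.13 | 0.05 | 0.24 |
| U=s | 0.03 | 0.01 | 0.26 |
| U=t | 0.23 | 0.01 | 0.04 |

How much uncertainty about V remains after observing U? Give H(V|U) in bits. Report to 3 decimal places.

0.995 bits

Chain rule: H(V|U) = H(U,V) − H(U).
Marginals: p(U) = (0.4200, 0.3000, 0.2800), p(V) = (0.3900, 0.0700, 0.5400).
H(U,V) = 2.5562 bits; H(U) = 1.5610 bits.
H(V|U) = 2.5562 − 1.5610 = 0.995 bits.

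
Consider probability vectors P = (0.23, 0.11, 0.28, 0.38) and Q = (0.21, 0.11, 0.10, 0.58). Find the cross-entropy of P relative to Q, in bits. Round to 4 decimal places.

H(P,Q) = −Σ p·log₂ q.
  −0.23·log₂(0.21) = 0.51785
  −0.11·log₂(0.11) = 0.35029
  −0.28·log₂(0.10) = 0.93014
  −0.38·log₂(0.58) = 0.29863
H(P,Q) = 2.0969 bits.

2.0969 bits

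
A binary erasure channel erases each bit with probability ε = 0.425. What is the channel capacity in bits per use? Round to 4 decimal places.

Binary erasure channel: capacity C = 1 − ε.
C = 1 − 0.425 = 0.5750 bits per channel use.

0.5750 bits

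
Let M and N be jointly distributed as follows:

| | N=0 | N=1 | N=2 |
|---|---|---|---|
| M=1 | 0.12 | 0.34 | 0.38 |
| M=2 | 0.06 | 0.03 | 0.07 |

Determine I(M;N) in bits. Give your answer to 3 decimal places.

0.038 bits

Marginals: p(M) = (0.8400, 0.1600), p(N) = (0.1800, 0.3700, 0.4500).
I(M;N) = H(M) + H(N) − H(M,N).
H(M) = 0.6343, H(N) = 1.4944, H(M,N) = 2.0905.
I(M;N) = 0.6343 + 1.4944 − 2.0905 = 0.038 bits.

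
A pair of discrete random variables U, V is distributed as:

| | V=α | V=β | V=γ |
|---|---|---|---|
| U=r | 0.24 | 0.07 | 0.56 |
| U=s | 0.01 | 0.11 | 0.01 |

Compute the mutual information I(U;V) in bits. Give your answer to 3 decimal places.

0.251 bits

Marginals: p(U) = (0.8700, 0.1300), p(V) = (0.2500, 0.1800, 0.5700).
I(U;V) = H(U) + H(V) − H(U,V).
H(U) = 0.5574, H(V) = 1.4076, H(U,V) = 1.7143.
I(U;V) = 0.5574 + 1.4076 − 1.7143 = 0.251 bits.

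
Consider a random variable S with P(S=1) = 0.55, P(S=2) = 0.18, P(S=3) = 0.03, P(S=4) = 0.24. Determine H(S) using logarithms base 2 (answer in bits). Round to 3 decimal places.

H(S) = −Σ p·log₂ p.
  −(0.55)·log₂(0.55) = 0.4744
  −(0.18)·log₂(0.18) = 0.4453
  −(0.03)·log₂(0.03) = 0.1518
  −(0.24)·log₂(0.24) = 0.4941
Sum: 0.4744 + 0.4453 + 0.1518 + 0.4941 = 1.566 bits.

1.566 bits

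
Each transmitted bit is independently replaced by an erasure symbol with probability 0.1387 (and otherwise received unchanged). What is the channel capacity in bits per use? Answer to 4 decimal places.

Binary erasure channel: capacity C = 1 − ε.
C = 1 − 0.1387 = 0.8613 bits per channel use.

0.8613 bits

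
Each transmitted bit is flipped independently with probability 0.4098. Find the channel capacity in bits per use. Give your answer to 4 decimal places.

0.0236 bits

Binary symmetric channel: C = 1 − h₂(ε) where h₂ is the binary entropy function.
h₂(0.4098) = −0.4098·log₂0.4098 − 0.5902·log₂0.5902 = 0.9764.
C = 1 − 0.9764 = 0.0236 bits per channel use.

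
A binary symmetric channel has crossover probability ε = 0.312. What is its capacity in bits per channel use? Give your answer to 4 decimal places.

0.1045 bits

Binary symmetric channel: C = 1 − h₂(ε) where h₂ is the binary entropy function.
h₂(0.312) = −0.312·log₂0.312 − 0.688·log₂0.688 = 0.8955.
C = 1 − 0.8955 = 0.1045 bits per channel use.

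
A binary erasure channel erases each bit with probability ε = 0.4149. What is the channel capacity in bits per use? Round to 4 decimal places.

0.5851 bits

Binary erasure channel: capacity C = 1 − ε.
C = 1 − 0.4149 = 0.5851 bits per channel use.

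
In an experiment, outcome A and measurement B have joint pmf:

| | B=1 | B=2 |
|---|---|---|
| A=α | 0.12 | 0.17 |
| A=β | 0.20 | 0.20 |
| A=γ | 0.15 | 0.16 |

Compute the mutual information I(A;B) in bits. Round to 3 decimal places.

Marginals: p(A) = (0.2900, 0.4000, 0.3100), p(B) = (0.4700, 0.5300).
I(A;B) = Σ p(x,y)·log₂[p(x,y)/(p(x)p(y))].
  (α,1): 0.12·log₂(0.8804) = -0.0221
  (α,2): 0.17·log₂(1.1061) = 0.0247
  (β,1): 0.20·log₂(1.0638) = 0.0179
  (β,2): 0.20·log₂(0.9434) = -0.0168
  (γ,1): 0.15·log₂(1.0295) = 0.0063
  (γ,2): 0.16·log₂(0.9738) = -0.0061
Sum = 0.004 bits.

0.004 bits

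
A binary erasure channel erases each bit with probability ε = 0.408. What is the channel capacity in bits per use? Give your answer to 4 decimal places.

Binary erasure channel: capacity C = 1 − ε.
C = 1 − 0.408 = 0.5920 bits per channel use.

0.5920 bits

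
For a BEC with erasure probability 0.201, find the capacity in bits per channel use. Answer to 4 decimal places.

0.7990 bits

Binary erasure channel: capacity C = 1 − ε.
C = 1 − 0.201 = 0.7990 bits per channel use.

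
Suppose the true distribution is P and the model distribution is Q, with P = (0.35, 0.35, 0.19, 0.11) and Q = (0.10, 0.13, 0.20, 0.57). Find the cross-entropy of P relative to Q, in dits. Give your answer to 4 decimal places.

H(P,Q) = −Σ p·log₁₀ q.
  −0.35·log₁₀(0.10) = 0.35000
  −0.35·log₁₀(0.13) = 0.31012
  −0.19·log₁₀(0.20) = 0.13280
  −0.11·log₁₀(0.57) = 0.02685
H(P,Q) = 0.8198 dits.

0.8198 dits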